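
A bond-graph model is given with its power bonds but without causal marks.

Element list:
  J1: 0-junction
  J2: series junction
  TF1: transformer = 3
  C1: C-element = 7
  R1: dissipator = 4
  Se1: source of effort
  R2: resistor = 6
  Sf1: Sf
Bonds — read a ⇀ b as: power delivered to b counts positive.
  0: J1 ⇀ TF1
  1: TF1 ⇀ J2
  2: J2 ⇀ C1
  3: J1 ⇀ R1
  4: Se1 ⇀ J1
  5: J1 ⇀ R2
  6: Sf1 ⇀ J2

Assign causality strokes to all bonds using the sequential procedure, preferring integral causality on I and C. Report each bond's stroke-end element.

β4 stroke at J1  (Se1 fixes effort; stroke away)
β6 stroke at Sf1  (source Sf1 imposes f)
β0 stroke at TF1  (common-e at J1 fixed by 4)
β3 stroke at R1  (J1 effort already set via bond 4)
β5 stroke at R2  (0-jn J1 has e-setter on 4)
β1 stroke at J2  (J2 flow already set via bond 6)
β2 stroke at J2  (J2 flow already set via bond 6)

bond 0 stroke→TF1
bond 1 stroke→J2
bond 2 stroke→J2
bond 3 stroke→R1
bond 4 stroke→J1
bond 5 stroke→R2
bond 6 stroke→Sf1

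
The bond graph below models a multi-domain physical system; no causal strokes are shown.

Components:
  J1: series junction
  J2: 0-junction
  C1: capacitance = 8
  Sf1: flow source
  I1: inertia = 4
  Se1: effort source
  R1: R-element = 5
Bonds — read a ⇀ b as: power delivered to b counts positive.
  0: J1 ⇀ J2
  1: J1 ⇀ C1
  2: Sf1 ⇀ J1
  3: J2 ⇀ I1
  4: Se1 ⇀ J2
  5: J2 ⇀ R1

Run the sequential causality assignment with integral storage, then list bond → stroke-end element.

β0 |J1
β1 |J1
β2 |Sf1
β3 |I1
β4 |J2
β5 |R1

β2 →Sf1  (source Sf1 imposes f)
β4 →J2  (Se1 (Se) sets effort on bond)
β0 →J1  (common-f at J1 fixed by 2)
β1 →J1  (1-jn J1 has f-setter on 2)
β3 →I1  (0-jn J2 has e-setter on 4)
β5 →R1  (J2 effort already set via bond 4)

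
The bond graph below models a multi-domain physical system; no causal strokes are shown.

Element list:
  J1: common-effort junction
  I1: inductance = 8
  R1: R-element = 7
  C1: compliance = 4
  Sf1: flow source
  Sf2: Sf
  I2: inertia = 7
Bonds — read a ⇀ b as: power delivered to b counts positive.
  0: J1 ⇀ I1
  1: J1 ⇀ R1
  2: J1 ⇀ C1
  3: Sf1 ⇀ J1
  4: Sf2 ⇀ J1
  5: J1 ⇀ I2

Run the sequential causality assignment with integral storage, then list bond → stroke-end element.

bond 3 stroke→Sf1  (Sf1: flow source, stroke at near end)
bond 4 stroke→Sf2  (Sf2 fixes flow; stroke at Sf2)
bond 0 stroke→I1  (I1: I, integral causality)
bond 2 stroke→J1  (prefer integral on C1)
bond 1 stroke→R1  (J1: bond 2 brought effort, rest push out)
bond 5 stroke→I2  (0-jn J1 has e-setter on 2)

#0 →I1
#1 →R1
#2 →J1
#3 →Sf1
#4 →Sf2
#5 →I2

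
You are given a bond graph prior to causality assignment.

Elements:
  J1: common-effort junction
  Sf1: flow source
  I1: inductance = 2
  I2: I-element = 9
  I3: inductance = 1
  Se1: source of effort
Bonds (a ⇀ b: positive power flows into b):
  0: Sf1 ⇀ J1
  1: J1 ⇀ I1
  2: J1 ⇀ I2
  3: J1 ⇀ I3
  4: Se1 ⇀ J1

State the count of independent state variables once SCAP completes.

3  (I1, I2, I3 all integral)

β0 →Sf1  (Sf1 fixes flow; stroke at Sf1)
β4 →J1  (Se1: effort source, stroke at far end)
β1 →I1  (0-jn J1 has e-setter on 4)
β2 →I2  (common-e at J1 fixed by 4)
β3 →I3  (J1: bond 4 brought effort, rest push out)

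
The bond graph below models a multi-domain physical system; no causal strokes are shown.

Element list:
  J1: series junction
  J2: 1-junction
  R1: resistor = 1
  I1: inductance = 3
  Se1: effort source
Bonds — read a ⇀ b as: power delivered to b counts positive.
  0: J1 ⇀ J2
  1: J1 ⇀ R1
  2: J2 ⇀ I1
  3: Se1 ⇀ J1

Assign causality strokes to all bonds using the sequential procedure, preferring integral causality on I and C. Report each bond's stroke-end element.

β3 →J1  (Se1 fixes effort; stroke away)
β2 →I1  (I1 outputs flow p/I1)
β0 →J2  (J2: bond 2 brought flow, rest push out)
β1 →J1  (1-jn J1 has f-setter on 0)

bond 0 |J2
bond 1 |J1
bond 2 |I1
bond 3 |J1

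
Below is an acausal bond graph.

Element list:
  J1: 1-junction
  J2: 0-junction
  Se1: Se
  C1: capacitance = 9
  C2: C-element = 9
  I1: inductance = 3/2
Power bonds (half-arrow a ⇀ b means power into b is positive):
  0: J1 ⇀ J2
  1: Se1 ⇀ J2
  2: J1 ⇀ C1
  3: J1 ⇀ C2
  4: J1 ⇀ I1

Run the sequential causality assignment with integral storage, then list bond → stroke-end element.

bond 0 →J1
bond 1 →J2
bond 2 →J1
bond 3 →J1
bond 4 →I1

#1 stroke at J2  (Se1 (Se) sets effort on bond)
#0 stroke at J1  (common-e at J2 fixed by 1)
#2 stroke at J1  (C1 integral (e out))
#3 stroke at J1  (C2: C, integral causality)
#4 stroke at I1  (closing 1-jn rule on J1)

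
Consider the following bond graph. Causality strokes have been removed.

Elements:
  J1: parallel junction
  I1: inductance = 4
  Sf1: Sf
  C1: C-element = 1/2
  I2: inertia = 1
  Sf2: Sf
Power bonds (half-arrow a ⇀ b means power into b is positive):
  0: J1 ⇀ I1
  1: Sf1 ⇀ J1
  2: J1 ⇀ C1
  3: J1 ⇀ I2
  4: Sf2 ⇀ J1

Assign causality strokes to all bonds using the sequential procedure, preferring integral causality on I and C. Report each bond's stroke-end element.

#0 →I1
#1 →Sf1
#2 →J1
#3 →I2
#4 →Sf2

bond 1 stroke at Sf1  (source Sf1 imposes f)
bond 4 stroke at Sf2  (Sf2: flow source, stroke at near end)
bond 0 stroke at I1  (I1 integral (f out))
bond 2 stroke at J1  (C1 outputs effort q/C1)
bond 3 stroke at I2  (J1 effort already set via bond 2)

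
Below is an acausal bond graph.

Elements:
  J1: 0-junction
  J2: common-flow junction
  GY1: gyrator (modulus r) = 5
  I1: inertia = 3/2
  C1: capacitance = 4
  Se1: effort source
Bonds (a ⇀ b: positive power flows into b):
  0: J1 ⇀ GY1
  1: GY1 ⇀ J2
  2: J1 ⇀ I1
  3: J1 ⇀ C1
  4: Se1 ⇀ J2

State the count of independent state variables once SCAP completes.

2  (C1, I1 all integral)

β4 |J2  (Se1 fixes effort; stroke away)
β1 |GY1  (J2 needs exactly one f-in)
β0 |GY1  (GY GY1: same side as bond 1)
β2 |I1  (prefer integral on I1)
β3 |J1  (only one effort-in slot at J1)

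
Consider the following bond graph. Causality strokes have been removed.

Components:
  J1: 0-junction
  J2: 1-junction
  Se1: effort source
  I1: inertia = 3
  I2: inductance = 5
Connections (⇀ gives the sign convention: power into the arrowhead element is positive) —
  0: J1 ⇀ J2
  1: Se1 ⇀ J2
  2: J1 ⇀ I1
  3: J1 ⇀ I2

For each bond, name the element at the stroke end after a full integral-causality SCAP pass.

β1 stroke→J2  (source Se1 imposes e)
β0 stroke→J1  (J2 needs exactly one f-in)
β2 stroke→I1  (J1 effort already set via bond 0)
β3 stroke→I2  (J1: bond 0 brought effort, rest push out)

#0 stroke at J1
#1 stroke at J2
#2 stroke at I1
#3 stroke at I2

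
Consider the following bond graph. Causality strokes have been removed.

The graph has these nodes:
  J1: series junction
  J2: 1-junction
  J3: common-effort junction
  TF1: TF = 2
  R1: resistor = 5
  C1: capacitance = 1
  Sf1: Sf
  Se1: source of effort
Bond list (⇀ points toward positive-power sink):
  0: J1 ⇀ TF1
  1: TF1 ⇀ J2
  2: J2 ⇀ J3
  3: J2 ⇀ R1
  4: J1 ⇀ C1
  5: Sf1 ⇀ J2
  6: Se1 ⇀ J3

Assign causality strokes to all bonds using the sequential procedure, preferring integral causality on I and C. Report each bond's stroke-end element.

β0 →TF1
β1 →J2
β2 →J2
β3 →J2
β4 →J1
β5 →Sf1
β6 →J3

β5 →Sf1  (Sf1 (Sf) sets flow on bond)
β6 →J3  (Se1 (Se) sets effort on bond)
β1 →J2  (J2 flow already set via bond 5)
β2 →J2  (1-jn J2 has f-setter on 5)
β3 →J2  (common-f at J2 fixed by 5)
β0 →TF1  (TF1 one-in-one-out from 1)
β4 →J1  (J1: bond 0 brought flow, rest push out)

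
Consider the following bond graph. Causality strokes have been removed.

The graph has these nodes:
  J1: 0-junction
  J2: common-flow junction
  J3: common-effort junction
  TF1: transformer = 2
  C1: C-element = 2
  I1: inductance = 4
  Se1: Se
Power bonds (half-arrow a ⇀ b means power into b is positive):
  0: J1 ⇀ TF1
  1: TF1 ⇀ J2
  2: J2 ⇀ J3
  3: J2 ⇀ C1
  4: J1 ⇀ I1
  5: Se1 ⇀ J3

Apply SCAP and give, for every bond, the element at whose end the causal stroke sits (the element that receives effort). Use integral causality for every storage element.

bond 0 →J1
bond 1 →TF1
bond 2 →J2
bond 3 →J2
bond 4 →I1
bond 5 →J3

b5 stroke at J3  (source Se1 imposes e)
b2 stroke at J2  (0-jn J3 has e-setter on 5)
b3 stroke at J2  (C1: C, integral causality)
b1 stroke at TF1  (J2: last free bond brings flow in)
b0 stroke at J1  (TF1 one-in-one-out from 1)
b4 stroke at I1  (common-e at J1 fixed by 0)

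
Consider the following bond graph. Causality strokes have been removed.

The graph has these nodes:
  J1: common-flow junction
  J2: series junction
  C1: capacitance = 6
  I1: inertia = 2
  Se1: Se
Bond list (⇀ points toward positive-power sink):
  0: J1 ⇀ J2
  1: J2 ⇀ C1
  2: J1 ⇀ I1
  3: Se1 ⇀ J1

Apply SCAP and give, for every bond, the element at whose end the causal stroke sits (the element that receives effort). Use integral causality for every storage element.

#0 |J1
#1 |J2
#2 |I1
#3 |J1

#3 stroke at J1  (Se1: effort source, stroke at far end)
#1 stroke at J2  (C1 integral (e out))
#0 stroke at J1  (only one flow-in slot at J2)
#2 stroke at I1  (J1 needs exactly one f-in)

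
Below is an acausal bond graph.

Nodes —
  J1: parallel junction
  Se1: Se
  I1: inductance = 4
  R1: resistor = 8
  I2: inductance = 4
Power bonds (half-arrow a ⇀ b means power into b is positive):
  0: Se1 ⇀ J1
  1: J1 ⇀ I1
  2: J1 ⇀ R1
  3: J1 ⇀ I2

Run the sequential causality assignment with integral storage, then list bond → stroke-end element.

b0 stroke at J1
b1 stroke at I1
b2 stroke at R1
b3 stroke at I2

bond 0 stroke at J1  (Se1 fixes effort; stroke away)
bond 1 stroke at I1  (J1: bond 0 brought effort, rest push out)
bond 2 stroke at R1  (0-jn J1 has e-setter on 0)
bond 3 stroke at I2  (J1 effort already set via bond 0)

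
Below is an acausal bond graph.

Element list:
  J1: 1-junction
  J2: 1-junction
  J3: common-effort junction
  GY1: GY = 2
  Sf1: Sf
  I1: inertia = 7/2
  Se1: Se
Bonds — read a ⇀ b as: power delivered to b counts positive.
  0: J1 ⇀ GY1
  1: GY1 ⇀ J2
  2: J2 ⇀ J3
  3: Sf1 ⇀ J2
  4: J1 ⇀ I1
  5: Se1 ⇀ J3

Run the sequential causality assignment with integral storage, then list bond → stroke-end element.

#0 →J1
#1 →J2
#2 →J2
#3 →Sf1
#4 →I1
#5 →J3

b3 |Sf1  (Sf1 fixes flow; stroke at Sf1)
b5 |J3  (Se1 (Se) sets effort on bond)
b1 |J2  (1-jn J2 has f-setter on 3)
b2 |J2  (J2 flow already set via bond 3)
b0 |J1  (GY1 both-in/both-out from 1)
b4 |I1  (J1 needs exactly one f-in)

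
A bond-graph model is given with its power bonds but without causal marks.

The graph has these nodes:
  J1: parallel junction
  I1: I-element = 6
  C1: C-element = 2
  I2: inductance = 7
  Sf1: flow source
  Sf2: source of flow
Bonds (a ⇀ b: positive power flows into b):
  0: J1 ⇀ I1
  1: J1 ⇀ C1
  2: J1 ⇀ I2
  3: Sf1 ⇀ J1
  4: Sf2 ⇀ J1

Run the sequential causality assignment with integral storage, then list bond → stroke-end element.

bond 0 |I1
bond 1 |J1
bond 2 |I2
bond 3 |Sf1
bond 4 |Sf2

bond 3 |Sf1  (source Sf1 imposes f)
bond 4 |Sf2  (Sf2 (Sf) sets flow on bond)
bond 0 |I1  (I1 outputs flow p/I1)
bond 1 |J1  (prefer integral on C1)
bond 2 |I2  (0-jn J1 has e-setter on 1)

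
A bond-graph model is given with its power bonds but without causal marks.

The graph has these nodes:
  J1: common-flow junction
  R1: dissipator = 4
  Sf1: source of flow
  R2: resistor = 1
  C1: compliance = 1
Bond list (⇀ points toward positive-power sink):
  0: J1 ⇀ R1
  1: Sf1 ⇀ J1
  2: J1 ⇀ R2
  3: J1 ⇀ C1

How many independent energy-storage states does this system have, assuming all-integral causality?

1  (C1 all integral)

b1 |Sf1  (Sf1 (Sf) sets flow on bond)
b0 |J1  (J1: bond 1 brought flow, rest push out)
b2 |J1  (1-jn J1 has f-setter on 1)
b3 |J1  (1-jn J1 has f-setter on 1)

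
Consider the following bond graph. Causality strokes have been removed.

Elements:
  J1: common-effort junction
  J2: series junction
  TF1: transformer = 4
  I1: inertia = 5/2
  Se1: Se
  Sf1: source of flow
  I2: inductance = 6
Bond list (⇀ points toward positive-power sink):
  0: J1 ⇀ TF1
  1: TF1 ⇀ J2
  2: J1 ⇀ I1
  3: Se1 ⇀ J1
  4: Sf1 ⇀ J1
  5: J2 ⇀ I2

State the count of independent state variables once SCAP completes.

bond 3 stroke→J1  (Se1 (Se) sets effort on bond)
bond 4 stroke→Sf1  (Sf1: flow source, stroke at near end)
bond 0 stroke→TF1  (J1 effort already set via bond 3)
bond 2 stroke→I1  (0-jn J1 has e-setter on 3)
bond 1 stroke→J2  (through TF1, causality passes straight; one stroke at TF1)
bond 5 stroke→I2  (only one flow-in slot at J2)

2  (I1, I2 all integral)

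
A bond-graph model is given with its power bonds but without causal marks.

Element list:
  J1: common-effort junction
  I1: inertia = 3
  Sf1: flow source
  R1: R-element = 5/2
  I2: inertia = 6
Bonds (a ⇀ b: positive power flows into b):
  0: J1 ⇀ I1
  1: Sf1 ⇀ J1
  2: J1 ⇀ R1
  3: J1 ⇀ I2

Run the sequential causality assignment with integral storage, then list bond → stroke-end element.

bond 1 stroke→Sf1  (Sf1 fixes flow; stroke at Sf1)
bond 0 stroke→I1  (prefer integral on I1)
bond 3 stroke→I2  (I2 integral (f out))
bond 2 stroke→J1  (only one effort-in slot at J1)

#0 |I1
#1 |Sf1
#2 |J1
#3 |I2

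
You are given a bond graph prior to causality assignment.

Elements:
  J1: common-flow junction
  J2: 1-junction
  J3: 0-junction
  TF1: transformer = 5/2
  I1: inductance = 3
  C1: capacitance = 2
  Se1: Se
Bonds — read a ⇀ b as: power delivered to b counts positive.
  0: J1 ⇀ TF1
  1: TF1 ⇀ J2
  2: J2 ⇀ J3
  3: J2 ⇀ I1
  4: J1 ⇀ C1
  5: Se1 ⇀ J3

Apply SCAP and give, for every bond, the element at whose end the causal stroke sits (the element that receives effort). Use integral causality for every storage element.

#0 stroke at TF1
#1 stroke at J2
#2 stroke at J2
#3 stroke at I1
#4 stroke at J1
#5 stroke at J3

#5 stroke→J3  (Se1: effort source, stroke at far end)
#2 stroke→J2  (common-e at J3 fixed by 5)
#3 stroke→I1  (I1 integral (f out))
#1 stroke→J2  (J2 flow already set via bond 3)
#0 stroke→TF1  (TF1: transformer flips bond 1)
#4 stroke→J1  (common-f at J1 fixed by 0)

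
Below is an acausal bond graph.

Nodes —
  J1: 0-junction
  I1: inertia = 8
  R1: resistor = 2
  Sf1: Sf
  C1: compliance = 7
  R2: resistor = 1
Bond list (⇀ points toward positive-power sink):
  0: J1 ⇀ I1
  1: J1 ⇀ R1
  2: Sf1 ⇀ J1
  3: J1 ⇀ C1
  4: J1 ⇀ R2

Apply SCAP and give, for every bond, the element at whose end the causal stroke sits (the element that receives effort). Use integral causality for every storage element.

bond 0 →I1
bond 1 →R1
bond 2 →Sf1
bond 3 →J1
bond 4 →R2

β2 stroke at Sf1  (Sf1 fixes flow; stroke at Sf1)
β0 stroke at I1  (I1 integral (f out))
β3 stroke at J1  (C1 integral (e out))
β1 stroke at R1  (common-e at J1 fixed by 3)
β4 stroke at R2  (0-jn J1 has e-setter on 3)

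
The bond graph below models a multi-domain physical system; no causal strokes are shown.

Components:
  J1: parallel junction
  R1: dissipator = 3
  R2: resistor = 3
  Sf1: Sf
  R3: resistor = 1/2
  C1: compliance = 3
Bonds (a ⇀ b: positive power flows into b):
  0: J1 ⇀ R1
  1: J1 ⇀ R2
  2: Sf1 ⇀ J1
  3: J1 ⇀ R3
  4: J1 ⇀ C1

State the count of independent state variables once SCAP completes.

b2 →Sf1  (Sf1 fixes flow; stroke at Sf1)
b4 →J1  (C1 outputs effort q/C1)
b0 →R1  (0-jn J1 has e-setter on 4)
b1 →R2  (J1: bond 4 brought effort, rest push out)
b3 →R3  (common-e at J1 fixed by 4)

1  (C1 all integral)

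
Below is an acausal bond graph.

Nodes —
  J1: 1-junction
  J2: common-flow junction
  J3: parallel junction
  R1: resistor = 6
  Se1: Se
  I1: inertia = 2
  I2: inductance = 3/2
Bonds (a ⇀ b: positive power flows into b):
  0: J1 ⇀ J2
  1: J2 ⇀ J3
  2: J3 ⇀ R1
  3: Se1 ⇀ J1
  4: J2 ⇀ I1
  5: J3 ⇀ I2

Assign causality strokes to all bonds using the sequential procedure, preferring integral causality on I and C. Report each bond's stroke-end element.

b0 stroke→J2
b1 stroke→J2
b2 stroke→J3
b3 stroke→J1
b4 stroke→I1
b5 stroke→I2

bond 3 |J1  (Se1 (Se) sets effort on bond)
bond 0 |J2  (only one flow-in slot at J1)
bond 4 |I1  (I1: I, integral causality)
bond 1 |J2  (common-f at J2 fixed by 4)
bond 5 |I2  (I2 outputs flow p/I2)
bond 2 |J3  (closing 0-jn rule on J3)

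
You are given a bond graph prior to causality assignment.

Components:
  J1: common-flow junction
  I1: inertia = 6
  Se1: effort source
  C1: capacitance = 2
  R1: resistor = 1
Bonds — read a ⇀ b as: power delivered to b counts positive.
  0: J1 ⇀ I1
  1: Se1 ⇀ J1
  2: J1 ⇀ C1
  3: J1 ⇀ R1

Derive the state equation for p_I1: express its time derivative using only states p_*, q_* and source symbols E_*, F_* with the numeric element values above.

bond 1 →J1  (source Se1 imposes e)
bond 0 →I1  (I1: I, integral causality)
bond 2 →J1  (J1 flow already set via bond 0)
bond 3 →J1  (common-f at J1 fixed by 0)

dp_I1/dt = E_Se1 - p_I1/6 - q_C1/2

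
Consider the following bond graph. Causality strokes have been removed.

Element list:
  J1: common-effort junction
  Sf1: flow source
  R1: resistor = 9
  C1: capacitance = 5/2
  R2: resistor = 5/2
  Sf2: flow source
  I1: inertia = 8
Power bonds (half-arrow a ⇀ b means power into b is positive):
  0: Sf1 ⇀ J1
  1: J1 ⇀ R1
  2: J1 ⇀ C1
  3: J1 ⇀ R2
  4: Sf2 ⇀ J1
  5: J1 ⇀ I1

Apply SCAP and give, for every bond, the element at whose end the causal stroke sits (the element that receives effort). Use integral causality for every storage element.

b0 →Sf1  (Sf1 fixes flow; stroke at Sf1)
b4 →Sf2  (Sf2 fixes flow; stroke at Sf2)
b2 →J1  (prefer integral on C1)
b1 →R1  (common-e at J1 fixed by 2)
b3 →R2  (J1: bond 2 brought effort, rest push out)
b5 →I1  (J1: bond 2 brought effort, rest push out)

b0 →Sf1
b1 →R1
b2 →J1
b3 →R2
b4 →Sf2
b5 →I1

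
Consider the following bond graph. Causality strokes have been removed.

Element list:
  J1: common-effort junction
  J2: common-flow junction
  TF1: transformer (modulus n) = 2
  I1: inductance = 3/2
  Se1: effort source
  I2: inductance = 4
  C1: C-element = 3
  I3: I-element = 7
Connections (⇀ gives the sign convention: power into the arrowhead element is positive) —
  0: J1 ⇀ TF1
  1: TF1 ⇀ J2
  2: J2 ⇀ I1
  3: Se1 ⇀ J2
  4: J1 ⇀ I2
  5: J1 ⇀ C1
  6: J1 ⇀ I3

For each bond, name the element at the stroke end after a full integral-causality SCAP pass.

#0 |TF1
#1 |J2
#2 |I1
#3 |J2
#4 |I2
#5 |J1
#6 |I3

β3 →J2  (source Se1 imposes e)
β2 →I1  (I1: I, integral causality)
β1 →J2  (J2: bond 2 brought flow, rest push out)
β0 →TF1  (TF1 one-in-one-out from 1)
β4 →I2  (I2 integral (f out))
β5 →J1  (prefer integral on C1)
β6 →I3  (0-jn J1 has e-setter on 5)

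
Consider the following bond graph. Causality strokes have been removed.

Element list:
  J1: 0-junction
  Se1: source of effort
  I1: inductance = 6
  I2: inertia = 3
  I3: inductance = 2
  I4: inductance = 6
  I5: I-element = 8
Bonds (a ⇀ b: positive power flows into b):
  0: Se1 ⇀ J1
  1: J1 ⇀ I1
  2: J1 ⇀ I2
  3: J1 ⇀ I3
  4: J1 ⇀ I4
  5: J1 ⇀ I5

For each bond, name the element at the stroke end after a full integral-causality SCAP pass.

#0 |J1  (Se1 fixes effort; stroke away)
#1 |I1  (0-jn J1 has e-setter on 0)
#2 |I2  (common-e at J1 fixed by 0)
#3 |I3  (J1: bond 0 brought effort, rest push out)
#4 |I4  (J1: bond 0 brought effort, rest push out)
#5 |I5  (J1 effort already set via bond 0)

b0 stroke→J1
b1 stroke→I1
b2 stroke→I2
b3 stroke→I3
b4 stroke→I4
b5 stroke→I5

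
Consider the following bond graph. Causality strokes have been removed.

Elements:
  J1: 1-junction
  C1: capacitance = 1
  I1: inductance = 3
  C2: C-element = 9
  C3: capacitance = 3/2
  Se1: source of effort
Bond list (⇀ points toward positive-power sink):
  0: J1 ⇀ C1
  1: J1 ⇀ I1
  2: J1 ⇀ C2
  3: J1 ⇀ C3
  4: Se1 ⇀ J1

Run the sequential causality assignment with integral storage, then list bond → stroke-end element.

#0 →J1
#1 →I1
#2 →J1
#3 →J1
#4 →J1

#4 |J1  (source Se1 imposes e)
#0 |J1  (C1 integral (e out))
#1 |I1  (prefer integral on I1)
#2 |J1  (J1: bond 1 brought flow, rest push out)
#3 |J1  (J1 flow already set via bond 1)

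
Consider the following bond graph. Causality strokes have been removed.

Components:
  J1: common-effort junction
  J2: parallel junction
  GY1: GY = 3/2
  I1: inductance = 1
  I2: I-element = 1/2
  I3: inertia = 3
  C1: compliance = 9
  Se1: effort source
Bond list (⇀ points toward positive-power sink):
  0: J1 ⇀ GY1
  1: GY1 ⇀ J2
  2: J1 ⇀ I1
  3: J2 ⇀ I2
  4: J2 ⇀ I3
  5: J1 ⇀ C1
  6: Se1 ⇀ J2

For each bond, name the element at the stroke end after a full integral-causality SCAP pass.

β6 →J2  (Se1: effort source, stroke at far end)
β1 →GY1  (common-e at J2 fixed by 6)
β3 →I2  (common-e at J2 fixed by 6)
β4 →I3  (J2: bond 6 brought effort, rest push out)
β0 →GY1  (GY1: gyrator matches bond 1)
β2 →I1  (I1 integral (f out))
β5 →J1  (closing 0-jn rule on J1)

b0 |GY1
b1 |GY1
b2 |I1
b3 |I2
b4 |I3
b5 |J1
b6 |J2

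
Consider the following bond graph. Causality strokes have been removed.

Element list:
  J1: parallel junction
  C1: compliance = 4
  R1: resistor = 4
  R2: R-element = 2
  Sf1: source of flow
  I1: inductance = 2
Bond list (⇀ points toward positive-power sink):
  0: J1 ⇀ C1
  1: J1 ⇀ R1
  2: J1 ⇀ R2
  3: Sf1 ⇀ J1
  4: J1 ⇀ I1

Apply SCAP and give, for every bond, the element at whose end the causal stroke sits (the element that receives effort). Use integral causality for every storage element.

b3 →Sf1  (Sf1 fixes flow; stroke at Sf1)
b0 →J1  (prefer integral on C1)
b1 →R1  (0-jn J1 has e-setter on 0)
b2 →R2  (J1 effort already set via bond 0)
b4 →I1  (J1 effort already set via bond 0)

b0 |J1
b1 |R1
b2 |R2
b3 |Sf1
b4 |I1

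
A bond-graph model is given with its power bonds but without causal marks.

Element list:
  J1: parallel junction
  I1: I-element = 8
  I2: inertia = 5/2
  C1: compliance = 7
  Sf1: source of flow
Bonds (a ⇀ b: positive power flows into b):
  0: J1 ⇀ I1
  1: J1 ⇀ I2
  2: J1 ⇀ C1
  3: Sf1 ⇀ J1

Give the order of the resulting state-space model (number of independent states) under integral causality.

b3 stroke at Sf1  (Sf1: flow source, stroke at near end)
b0 stroke at I1  (I1 integral (f out))
b1 stroke at I2  (I2 outputs flow p/I2)
b2 stroke at J1  (closing 0-jn rule on J1)

3  (C1, I1, I2 all integral)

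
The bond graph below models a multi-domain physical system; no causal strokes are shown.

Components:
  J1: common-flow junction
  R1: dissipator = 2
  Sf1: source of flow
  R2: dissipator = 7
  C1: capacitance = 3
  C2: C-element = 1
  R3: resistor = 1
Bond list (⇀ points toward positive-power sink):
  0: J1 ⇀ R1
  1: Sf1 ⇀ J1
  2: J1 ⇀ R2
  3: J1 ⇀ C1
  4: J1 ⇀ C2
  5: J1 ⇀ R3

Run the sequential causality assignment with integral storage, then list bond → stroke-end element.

β1 stroke at Sf1  (Sf1 (Sf) sets flow on bond)
β0 stroke at J1  (J1: bond 1 brought flow, rest push out)
β2 stroke at J1  (1-jn J1 has f-setter on 1)
β3 stroke at J1  (J1: bond 1 brought flow, rest push out)
β4 stroke at J1  (J1 flow already set via bond 1)
β5 stroke at J1  (1-jn J1 has f-setter on 1)

β0 →J1
β1 →Sf1
β2 →J1
β3 →J1
β4 →J1
β5 →J1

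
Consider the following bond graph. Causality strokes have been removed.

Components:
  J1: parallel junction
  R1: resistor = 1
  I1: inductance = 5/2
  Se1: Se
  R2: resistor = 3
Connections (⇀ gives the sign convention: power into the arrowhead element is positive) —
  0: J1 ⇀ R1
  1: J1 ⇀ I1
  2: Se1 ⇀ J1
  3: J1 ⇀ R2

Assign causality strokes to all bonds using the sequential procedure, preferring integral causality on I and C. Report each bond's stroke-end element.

β2 |J1  (source Se1 imposes e)
β0 |R1  (common-e at J1 fixed by 2)
β1 |I1  (0-jn J1 has e-setter on 2)
β3 |R2  (common-e at J1 fixed by 2)

#0 stroke→R1
#1 stroke→I1
#2 stroke→J1
#3 stroke→R2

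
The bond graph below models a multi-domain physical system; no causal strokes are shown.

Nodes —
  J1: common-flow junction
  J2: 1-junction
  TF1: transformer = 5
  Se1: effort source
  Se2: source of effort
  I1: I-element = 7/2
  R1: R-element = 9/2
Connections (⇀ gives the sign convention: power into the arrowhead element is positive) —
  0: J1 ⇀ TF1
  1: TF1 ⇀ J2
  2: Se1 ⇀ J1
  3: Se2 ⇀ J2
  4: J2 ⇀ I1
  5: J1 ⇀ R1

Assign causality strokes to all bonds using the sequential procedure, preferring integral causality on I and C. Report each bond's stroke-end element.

β0 stroke at TF1
β1 stroke at J2
β2 stroke at J1
β3 stroke at J2
β4 stroke at I1
β5 stroke at J1

#2 |J1  (Se1: effort source, stroke at far end)
#3 |J2  (Se2 (Se) sets effort on bond)
#4 |I1  (I1: I, integral causality)
#1 |J2  (J2: bond 4 brought flow, rest push out)
#0 |TF1  (through TF1, causality passes straight; one stroke at TF1)
#5 |J1  (1-jn J1 has f-setter on 0)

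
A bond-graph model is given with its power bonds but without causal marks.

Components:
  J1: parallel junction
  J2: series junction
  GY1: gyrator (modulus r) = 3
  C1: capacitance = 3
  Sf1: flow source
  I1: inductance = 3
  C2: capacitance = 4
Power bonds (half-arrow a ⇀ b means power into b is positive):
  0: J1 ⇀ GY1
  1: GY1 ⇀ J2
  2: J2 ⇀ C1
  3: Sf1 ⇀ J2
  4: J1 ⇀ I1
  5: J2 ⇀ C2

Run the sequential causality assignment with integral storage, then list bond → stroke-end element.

β3 |Sf1  (Sf1 (Sf) sets flow on bond)
β1 |J2  (J2 flow already set via bond 3)
β2 |J2  (1-jn J2 has f-setter on 3)
β5 |J2  (J2 flow already set via bond 3)
β0 |J1  (GY1: gyrator matches bond 1)
β4 |I1  (J1 effort already set via bond 0)

#0 stroke→J1
#1 stroke→J2
#2 stroke→J2
#3 stroke→Sf1
#4 stroke→I1
#5 stroke→J2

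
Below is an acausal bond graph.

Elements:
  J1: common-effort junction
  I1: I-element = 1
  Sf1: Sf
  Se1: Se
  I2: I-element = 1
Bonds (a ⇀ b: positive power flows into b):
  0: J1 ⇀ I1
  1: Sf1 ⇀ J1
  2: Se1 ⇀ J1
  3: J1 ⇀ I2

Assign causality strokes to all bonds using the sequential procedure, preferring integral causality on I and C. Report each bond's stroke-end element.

b0 stroke→I1
b1 stroke→Sf1
b2 stroke→J1
b3 stroke→I2

bond 1 |Sf1  (Sf1 (Sf) sets flow on bond)
bond 2 |J1  (Se1 (Se) sets effort on bond)
bond 0 |I1  (J1: bond 2 brought effort, rest push out)
bond 3 |I2  (J1: bond 2 brought effort, rest push out)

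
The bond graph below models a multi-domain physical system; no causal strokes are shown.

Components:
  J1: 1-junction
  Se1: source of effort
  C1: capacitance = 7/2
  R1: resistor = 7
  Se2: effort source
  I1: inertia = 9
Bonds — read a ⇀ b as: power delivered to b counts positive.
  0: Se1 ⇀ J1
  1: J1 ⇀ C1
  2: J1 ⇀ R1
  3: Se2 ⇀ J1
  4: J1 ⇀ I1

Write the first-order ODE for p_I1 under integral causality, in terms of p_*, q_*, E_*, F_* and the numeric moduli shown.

β0 |J1  (Se1 (Se) sets effort on bond)
β3 |J1  (Se2: effort source, stroke at far end)
β1 |J1  (C1 outputs effort q/C1)
β4 |I1  (I1 outputs flow p/I1)
β2 |J1  (common-f at J1 fixed by 4)

dp_I1/dt = E_Se1 + E_Se2 - 7*p_I1/9 - 2*q_C1/7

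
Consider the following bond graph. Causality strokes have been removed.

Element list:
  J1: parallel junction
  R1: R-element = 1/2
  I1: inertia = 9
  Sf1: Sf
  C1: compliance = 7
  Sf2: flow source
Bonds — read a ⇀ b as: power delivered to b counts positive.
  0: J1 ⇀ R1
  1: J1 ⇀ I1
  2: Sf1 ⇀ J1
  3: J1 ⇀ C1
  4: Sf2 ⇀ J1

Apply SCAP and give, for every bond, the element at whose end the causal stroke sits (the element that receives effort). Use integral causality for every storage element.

bond 0 stroke→R1
bond 1 stroke→I1
bond 2 stroke→Sf1
bond 3 stroke→J1
bond 4 stroke→Sf2

β2 stroke→Sf1  (source Sf1 imposes f)
β4 stroke→Sf2  (Sf2 (Sf) sets flow on bond)
β1 stroke→I1  (prefer integral on I1)
β3 stroke→J1  (C1 outputs effort q/C1)
β0 stroke→R1  (J1 effort already set via bond 3)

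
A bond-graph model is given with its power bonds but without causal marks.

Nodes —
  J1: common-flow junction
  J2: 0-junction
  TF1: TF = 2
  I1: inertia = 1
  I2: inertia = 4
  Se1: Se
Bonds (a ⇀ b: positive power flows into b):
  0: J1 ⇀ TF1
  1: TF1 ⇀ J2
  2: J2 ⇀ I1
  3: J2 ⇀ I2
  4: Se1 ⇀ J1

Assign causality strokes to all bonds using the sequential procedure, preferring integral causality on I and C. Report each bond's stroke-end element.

β4 stroke→J1  (source Se1 imposes e)
β0 stroke→TF1  (J1: last free bond brings flow in)
β1 stroke→J2  (TF1: transformer flips bond 0)
β2 stroke→I1  (J2 effort already set via bond 1)
β3 stroke→I2  (J2: bond 1 brought effort, rest push out)

β0 stroke→TF1
β1 stroke→J2
β2 stroke→I1
β3 stroke→I2
β4 stroke→J1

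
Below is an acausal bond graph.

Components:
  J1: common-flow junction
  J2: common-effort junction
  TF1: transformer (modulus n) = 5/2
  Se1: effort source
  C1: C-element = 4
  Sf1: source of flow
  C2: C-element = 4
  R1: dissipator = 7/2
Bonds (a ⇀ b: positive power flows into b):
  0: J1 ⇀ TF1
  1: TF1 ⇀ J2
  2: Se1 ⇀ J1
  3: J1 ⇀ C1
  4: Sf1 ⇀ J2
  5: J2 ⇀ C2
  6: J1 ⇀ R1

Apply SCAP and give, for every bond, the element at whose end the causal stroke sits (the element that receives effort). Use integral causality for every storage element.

#0 |J1
#1 |TF1
#2 |J1
#3 |J1
#4 |Sf1
#5 |J2
#6 |R1

bond 2 stroke→J1  (Se1: effort source, stroke at far end)
bond 4 stroke→Sf1  (source Sf1 imposes f)
bond 3 stroke→J1  (prefer integral on C1)
bond 5 stroke→J2  (C2 integral (e out))
bond 1 stroke→TF1  (J2 effort already set via bond 5)
bond 0 stroke→J1  (TF TF1: opposite of bond 1)
bond 6 stroke→R1  (J1: last free bond brings flow in)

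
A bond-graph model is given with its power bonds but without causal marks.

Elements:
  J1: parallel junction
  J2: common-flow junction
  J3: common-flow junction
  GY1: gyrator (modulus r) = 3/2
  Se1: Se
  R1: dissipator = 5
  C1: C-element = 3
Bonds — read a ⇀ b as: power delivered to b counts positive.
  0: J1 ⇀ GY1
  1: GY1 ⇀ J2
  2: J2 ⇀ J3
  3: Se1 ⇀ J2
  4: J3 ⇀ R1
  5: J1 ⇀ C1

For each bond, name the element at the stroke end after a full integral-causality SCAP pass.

#0 |GY1
#1 |GY1
#2 |J2
#3 |J2
#4 |J3
#5 |J1

#3 |J2  (source Se1 imposes e)
#5 |J1  (C1: C, integral causality)
#0 |GY1  (common-e at J1 fixed by 5)
#1 |GY1  (through GY1, causality inverts; strokes same side of GY1)
#2 |J2  (common-f at J2 fixed by 1)
#4 |J3  (1-jn J3 has f-setter on 2)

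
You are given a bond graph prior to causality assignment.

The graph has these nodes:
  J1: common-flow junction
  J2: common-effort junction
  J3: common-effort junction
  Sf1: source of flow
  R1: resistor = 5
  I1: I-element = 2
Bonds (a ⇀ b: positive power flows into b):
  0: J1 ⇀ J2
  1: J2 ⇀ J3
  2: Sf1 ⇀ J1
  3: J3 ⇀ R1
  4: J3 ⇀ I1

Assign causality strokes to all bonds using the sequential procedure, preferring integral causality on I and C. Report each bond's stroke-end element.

#2 stroke at Sf1  (Sf1: flow source, stroke at near end)
#0 stroke at J1  (1-jn J1 has f-setter on 2)
#1 stroke at J2  (J2: last free bond brings effort in)
#4 stroke at I1  (I1 outputs flow p/I1)
#3 stroke at J3  (closing 0-jn rule on J3)

b0 stroke at J1
b1 stroke at J2
b2 stroke at Sf1
b3 stroke at J3
b4 stroke at I1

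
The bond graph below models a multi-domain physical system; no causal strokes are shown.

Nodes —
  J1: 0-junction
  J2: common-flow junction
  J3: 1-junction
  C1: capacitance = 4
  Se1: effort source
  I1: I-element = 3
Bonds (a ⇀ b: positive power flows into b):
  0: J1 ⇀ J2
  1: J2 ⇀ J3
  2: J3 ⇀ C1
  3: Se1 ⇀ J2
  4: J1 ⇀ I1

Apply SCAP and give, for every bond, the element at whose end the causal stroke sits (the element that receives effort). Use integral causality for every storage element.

#0 →J1
#1 →J2
#2 →J3
#3 →J2
#4 →I1

bond 3 →J2  (Se1 fixes effort; stroke away)
bond 2 →J3  (C1 outputs effort q/C1)
bond 1 →J2  (J3 needs exactly one f-in)
bond 0 →J1  (J2: last free bond brings flow in)
bond 4 →I1  (0-jn J1 has e-setter on 0)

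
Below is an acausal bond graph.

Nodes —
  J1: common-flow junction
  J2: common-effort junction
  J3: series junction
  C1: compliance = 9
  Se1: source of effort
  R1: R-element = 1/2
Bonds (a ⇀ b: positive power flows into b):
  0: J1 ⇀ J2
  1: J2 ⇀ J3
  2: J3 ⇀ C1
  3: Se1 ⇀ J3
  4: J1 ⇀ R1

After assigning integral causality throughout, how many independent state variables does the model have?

1  (C1 all integral)

β3 →J3  (source Se1 imposes e)
β2 →J3  (C1 integral (e out))
β1 →J2  (J3 needs exactly one f-in)
β0 →J1  (0-jn J2 has e-setter on 1)
β4 →R1  (J1: last free bond brings flow in)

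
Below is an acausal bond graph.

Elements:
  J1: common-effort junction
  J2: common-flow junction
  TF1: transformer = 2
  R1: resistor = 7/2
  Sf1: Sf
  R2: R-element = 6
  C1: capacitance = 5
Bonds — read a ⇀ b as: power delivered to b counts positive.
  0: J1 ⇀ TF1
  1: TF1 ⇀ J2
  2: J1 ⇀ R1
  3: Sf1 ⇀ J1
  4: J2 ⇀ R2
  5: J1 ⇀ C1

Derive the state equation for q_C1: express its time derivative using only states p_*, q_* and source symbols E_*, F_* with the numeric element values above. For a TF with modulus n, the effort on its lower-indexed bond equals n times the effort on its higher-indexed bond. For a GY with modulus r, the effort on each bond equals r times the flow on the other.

dq_C1/dt = F_Sf1 - 11*q_C1/168

#3 stroke→Sf1  (source Sf1 imposes f)
#5 stroke→J1  (C1 outputs effort q/C1)
#0 stroke→TF1  (0-jn J1 has e-setter on 5)
#2 stroke→R1  (J1: bond 5 brought effort, rest push out)
#1 stroke→J2  (through TF1, causality passes straight; one stroke at TF1)
#4 stroke→R2  (only one flow-in slot at J2)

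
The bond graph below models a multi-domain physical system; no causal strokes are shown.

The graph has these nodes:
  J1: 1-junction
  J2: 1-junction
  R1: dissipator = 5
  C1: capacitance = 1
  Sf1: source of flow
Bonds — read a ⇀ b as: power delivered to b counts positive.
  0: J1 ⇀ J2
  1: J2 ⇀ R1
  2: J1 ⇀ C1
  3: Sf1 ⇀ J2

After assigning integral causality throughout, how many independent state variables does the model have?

#3 |Sf1  (source Sf1 imposes f)
#0 |J2  (J2: bond 3 brought flow, rest push out)
#1 |J2  (J2 flow already set via bond 3)
#2 |J1  (J1: bond 0 brought flow, rest push out)

1  (C1 all integral)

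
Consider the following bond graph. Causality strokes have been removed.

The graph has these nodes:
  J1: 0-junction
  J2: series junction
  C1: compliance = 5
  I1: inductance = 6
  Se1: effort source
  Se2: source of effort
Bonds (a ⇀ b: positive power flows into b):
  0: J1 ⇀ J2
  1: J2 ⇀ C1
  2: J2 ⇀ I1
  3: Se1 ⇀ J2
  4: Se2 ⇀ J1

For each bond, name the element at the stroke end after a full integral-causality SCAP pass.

b0 stroke→J2
b1 stroke→J2
b2 stroke→I1
b3 stroke→J2
b4 stroke→J1

b3 stroke→J2  (Se1 fixes effort; stroke away)
b4 stroke→J1  (Se2 fixes effort; stroke away)
b0 stroke→J2  (J1 effort already set via bond 4)
b1 stroke→J2  (C1 outputs effort q/C1)
b2 stroke→I1  (J2: last free bond brings flow in)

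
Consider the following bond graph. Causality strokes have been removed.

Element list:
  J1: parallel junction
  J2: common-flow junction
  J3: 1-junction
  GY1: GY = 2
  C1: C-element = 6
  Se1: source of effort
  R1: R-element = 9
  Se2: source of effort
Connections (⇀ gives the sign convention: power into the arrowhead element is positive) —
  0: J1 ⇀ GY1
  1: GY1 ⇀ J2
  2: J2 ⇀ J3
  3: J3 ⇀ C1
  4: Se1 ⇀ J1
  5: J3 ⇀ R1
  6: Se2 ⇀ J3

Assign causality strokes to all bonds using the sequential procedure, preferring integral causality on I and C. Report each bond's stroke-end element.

b0 |GY1
b1 |GY1
b2 |J2
b3 |J3
b4 |J1
b5 |J3
b6 |J3

#4 stroke→J1  (Se1 (Se) sets effort on bond)
#6 stroke→J3  (Se2 (Se) sets effort on bond)
#0 stroke→GY1  (0-jn J1 has e-setter on 4)
#1 stroke→GY1  (GY GY1: same side as bond 0)
#2 stroke→J2  (1-jn J2 has f-setter on 1)
#3 stroke→J3  (1-jn J3 has f-setter on 2)
#5 stroke→J3  (J3 flow already set via bond 2)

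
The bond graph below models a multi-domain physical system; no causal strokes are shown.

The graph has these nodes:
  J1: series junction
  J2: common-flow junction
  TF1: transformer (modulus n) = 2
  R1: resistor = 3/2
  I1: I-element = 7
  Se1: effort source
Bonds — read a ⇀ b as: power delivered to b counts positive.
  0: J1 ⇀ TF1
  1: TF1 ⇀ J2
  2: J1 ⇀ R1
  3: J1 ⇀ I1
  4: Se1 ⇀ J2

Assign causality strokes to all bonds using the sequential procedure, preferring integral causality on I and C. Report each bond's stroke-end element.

#4 |J2  (Se1 (Se) sets effort on bond)
#1 |TF1  (closing 1-jn rule on J2)
#0 |J1  (through TF1, causality passes straight; one stroke at TF1)
#3 |I1  (I1 integral (f out))
#2 |J1  (1-jn J1 has f-setter on 3)

#0 |J1
#1 |TF1
#2 |J1
#3 |I1
#4 |J2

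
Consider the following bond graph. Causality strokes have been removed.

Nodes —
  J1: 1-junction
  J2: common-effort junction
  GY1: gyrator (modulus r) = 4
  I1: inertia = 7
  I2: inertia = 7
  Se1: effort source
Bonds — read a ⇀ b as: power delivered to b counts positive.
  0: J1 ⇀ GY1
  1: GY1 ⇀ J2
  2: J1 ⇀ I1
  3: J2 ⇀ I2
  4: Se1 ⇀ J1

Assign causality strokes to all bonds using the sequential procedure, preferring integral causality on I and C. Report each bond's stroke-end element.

#0 stroke at J1
#1 stroke at J2
#2 stroke at I1
#3 stroke at I2
#4 stroke at J1

b4 →J1  (source Se1 imposes e)
b2 →I1  (I1 integral (f out))
b0 →J1  (1-jn J1 has f-setter on 2)
b1 →J2  (GY1: gyrator matches bond 0)
b3 →I2  (0-jn J2 has e-setter on 1)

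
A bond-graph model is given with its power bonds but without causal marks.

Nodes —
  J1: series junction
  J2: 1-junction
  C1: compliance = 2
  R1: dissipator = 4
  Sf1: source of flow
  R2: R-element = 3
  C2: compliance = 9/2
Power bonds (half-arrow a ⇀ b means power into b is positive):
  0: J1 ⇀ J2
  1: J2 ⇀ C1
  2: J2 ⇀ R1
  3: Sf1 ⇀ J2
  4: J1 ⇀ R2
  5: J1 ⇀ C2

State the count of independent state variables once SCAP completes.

b3 stroke at Sf1  (source Sf1 imposes f)
b0 stroke at J2  (J2 flow already set via bond 3)
b1 stroke at J2  (J2 flow already set via bond 3)
b2 stroke at J2  (common-f at J2 fixed by 3)
b4 stroke at J1  (common-f at J1 fixed by 0)
b5 stroke at J1  (J1 flow already set via bond 0)

2  (C1, C2 all integral)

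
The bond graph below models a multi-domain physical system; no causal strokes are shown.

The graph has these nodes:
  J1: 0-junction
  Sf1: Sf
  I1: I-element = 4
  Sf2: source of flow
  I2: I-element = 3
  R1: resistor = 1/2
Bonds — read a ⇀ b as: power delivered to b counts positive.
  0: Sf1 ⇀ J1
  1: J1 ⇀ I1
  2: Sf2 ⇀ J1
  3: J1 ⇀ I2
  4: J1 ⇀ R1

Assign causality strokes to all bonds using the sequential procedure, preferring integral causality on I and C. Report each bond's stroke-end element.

bond 0 stroke at Sf1  (Sf1: flow source, stroke at near end)
bond 2 stroke at Sf2  (Sf2 fixes flow; stroke at Sf2)
bond 1 stroke at I1  (I1 outputs flow p/I1)
bond 3 stroke at I2  (I2 outputs flow p/I2)
bond 4 stroke at J1  (closing 0-jn rule on J1)

#0 stroke→Sf1
#1 stroke→I1
#2 stroke→Sf2
#3 stroke→I2
#4 stroke→J1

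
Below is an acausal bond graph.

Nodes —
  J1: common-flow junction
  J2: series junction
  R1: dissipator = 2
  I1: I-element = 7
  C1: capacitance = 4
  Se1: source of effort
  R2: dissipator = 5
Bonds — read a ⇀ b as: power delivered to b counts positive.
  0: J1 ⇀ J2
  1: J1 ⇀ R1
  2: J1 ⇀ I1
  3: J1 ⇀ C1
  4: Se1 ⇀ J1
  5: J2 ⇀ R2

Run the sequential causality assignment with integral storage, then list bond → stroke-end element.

bond 4 →J1  (Se1 (Se) sets effort on bond)
bond 2 →I1  (I1 integral (f out))
bond 0 →J1  (1-jn J1 has f-setter on 2)
bond 1 →J1  (common-f at J1 fixed by 2)
bond 3 →J1  (J1: bond 2 brought flow, rest push out)
bond 5 →J2  (J2 flow already set via bond 0)

b0 |J1
b1 |J1
b2 |I1
b3 |J1
b4 |J1
b5 |J2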